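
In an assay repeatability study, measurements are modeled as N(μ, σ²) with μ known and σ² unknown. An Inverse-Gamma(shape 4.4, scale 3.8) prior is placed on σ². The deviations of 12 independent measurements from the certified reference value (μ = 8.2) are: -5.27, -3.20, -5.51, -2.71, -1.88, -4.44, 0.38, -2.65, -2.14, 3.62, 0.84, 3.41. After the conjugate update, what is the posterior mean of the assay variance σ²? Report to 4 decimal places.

With known mean μ and an Inverse-Gamma(α, β) prior on σ², the Normal likelihood is conjugate: posterior is Inv-Gamma(α + n/2, β + Σ(xᵢ−μ)²/2).
Σ(xᵢ−μ)² = (-5.27)² + (-3.20)² + (-5.51)² + (-2.71)² + (-1.88)² + (-4.44)² + (0.38)² + (-2.65)² + (-2.14)² + (3.62)² + (0.84)² + (3.41)² = 136.1497.
Posterior: Inv-Gamma(4.4 + 12/2, 3.8 + 136.1497/2) = Inv-Gamma(10.40, 71.87485).
E[σ²|data] = β/(α−1) = 71.87485/9.40 = 7.6463.

7.6463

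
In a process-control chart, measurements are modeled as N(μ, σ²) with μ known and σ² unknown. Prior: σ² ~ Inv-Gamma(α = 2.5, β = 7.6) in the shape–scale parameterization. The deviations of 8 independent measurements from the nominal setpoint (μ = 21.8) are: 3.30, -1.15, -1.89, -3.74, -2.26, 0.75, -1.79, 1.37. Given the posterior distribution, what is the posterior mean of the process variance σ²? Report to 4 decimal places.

5.0658

With known mean μ and an Inverse-Gamma(α, β) prior on σ², the Normal likelihood is conjugate: posterior is Inv-Gamma(α + n/2, β + Σ(xᵢ−μ)²/2).
Σ(xᵢ−μ)² = (3.30)² + (-1.15)² + (-1.89)² + (-3.74)² + (-2.26)² + (0.75)² + (-1.79)² + (1.37)² = 40.5233.
Posterior: Inv-Gamma(2.5 + 8/2, 7.6 + 40.5233/2) = Inv-Gamma(6.50, 27.86165).
E[σ²|data] = β/(α−1) = 27.86165/5.50 = 5.0658.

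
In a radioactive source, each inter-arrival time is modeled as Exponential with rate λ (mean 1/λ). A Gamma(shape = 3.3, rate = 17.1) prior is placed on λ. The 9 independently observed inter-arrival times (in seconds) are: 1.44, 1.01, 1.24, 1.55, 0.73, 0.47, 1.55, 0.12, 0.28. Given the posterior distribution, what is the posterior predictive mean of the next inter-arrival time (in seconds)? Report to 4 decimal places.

2.2558

With a Gamma(shape α, rate β) prior on the exponential rate λ, the posterior after n observations with total T = Σxᵢ is Gamma(α+n, β+T).
Sum of observations T = 8.39 seconds; n = 9.
Posterior: Gamma(3.3+9, 17.1+8.39) = Gamma(12.3, 25.49).
The predictive distribution for the next observation is Lomax; its mean is β/(α−1) = 25.49/11.3 = 2.2558.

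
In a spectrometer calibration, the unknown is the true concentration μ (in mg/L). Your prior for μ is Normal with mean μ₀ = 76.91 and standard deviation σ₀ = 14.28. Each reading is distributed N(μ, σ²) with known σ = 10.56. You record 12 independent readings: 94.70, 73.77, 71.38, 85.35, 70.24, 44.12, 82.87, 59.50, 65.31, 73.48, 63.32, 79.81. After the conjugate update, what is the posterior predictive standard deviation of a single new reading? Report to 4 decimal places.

10.9728

For Normal data with known variance σ², a Normal(μ₀, σ₀²) prior on μ is conjugate. Posterior precision = 1/σ₀² + n/σ²; posterior mean is the precision-weighted average of μ₀ and x̄.
σ₀² = 14.28² = 203.9184, σ² = 10.56² = 111.5136; σ² + n·σ₀² = 111.5136 + 12·203.9184 = 2558.5344.
Posterior precision = 1/σ₀² + n/σ² = 1/203.9184 + 12/111.5136 = (σ² + n·σ₀²)/(σ₀²σ²) = 2558.5344/(203.9184·111.5136); posterior variance σₙ² = σ₀²σ²/(σ² + n·σ₀²) = 203.9184·111.5136/2558.5344 = 8.887774.
Predictive variance for one new observation = σₙ² + σ² = 203.9184·111.5136/2558.5344 + 111.5136 = σ²·(σ₀² + 2558.5344)/2558.5344 = 111.5136·2762.4528/2558.5344 = 120.401374; SD = √(111.5136·2762.4528/2558.5344) = 10.9728.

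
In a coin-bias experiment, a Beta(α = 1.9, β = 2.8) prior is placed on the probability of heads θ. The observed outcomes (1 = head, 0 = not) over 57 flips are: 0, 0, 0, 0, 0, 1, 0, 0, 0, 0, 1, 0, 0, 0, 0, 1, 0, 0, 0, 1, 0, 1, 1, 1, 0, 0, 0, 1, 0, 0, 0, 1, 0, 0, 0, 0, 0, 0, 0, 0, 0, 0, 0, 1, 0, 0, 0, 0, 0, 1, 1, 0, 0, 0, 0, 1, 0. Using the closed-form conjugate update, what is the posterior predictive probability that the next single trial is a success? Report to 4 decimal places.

The Beta prior is conjugate to a Binomial/Bernoulli likelihood; the update adds successes to α and failures to β.
Posterior: Beta(α+k, β+n−k) = Beta(1.9+13, 2.8+44) = Beta(14.9, 46.8).
For a single future Bernoulli trial, P(success | data) = α/(α+β) = 0.2415.

0.2415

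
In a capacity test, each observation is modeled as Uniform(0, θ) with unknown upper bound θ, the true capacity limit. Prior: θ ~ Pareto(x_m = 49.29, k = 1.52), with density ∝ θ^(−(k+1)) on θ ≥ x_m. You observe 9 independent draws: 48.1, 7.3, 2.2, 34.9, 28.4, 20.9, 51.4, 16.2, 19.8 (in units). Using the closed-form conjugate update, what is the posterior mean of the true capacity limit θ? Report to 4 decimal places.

A Pareto(scale x_m, shape k) prior on the upper bound θ of Uniform(0, θ) is conjugate: posterior is Pareto(max(x_m, max xᵢ), k + n).
Sample maximum = 51.4; prior scale x_m = 49.29 → posterior scale = max = 51.40.
Posterior shape = 1.52 + 9 = 10.52.
E[θ|data] = k·x_m/(k−1) = 10.52·51.40/9.52 = 56.7992.

56.7992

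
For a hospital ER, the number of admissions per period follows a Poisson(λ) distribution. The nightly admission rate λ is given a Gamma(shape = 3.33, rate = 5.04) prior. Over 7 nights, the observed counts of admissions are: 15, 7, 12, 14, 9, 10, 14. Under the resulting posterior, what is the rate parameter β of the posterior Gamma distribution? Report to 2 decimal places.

12.04

With a Gamma(shape α, rate β) prior, the Poisson likelihood is conjugate: the posterior is Gamma(α + ΣXᵢ, β + n).
Sum of counts S = 81 over n = 7 nights.
Posterior: Gamma(α+S, β+n) = Gamma(3.33+81, 5.04+7) = Gamma(84.33, 12.04).
Posterior β = 12.04.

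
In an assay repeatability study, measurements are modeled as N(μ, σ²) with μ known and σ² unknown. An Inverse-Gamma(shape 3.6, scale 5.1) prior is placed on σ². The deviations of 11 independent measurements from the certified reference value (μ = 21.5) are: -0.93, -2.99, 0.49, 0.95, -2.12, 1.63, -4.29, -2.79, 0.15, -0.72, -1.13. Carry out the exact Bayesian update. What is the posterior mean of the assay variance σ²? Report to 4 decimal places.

With known mean μ and an Inverse-Gamma(α, β) prior on σ², the Normal likelihood is conjugate: posterior is Inv-Gamma(α + n/2, β + Σ(xᵢ−μ)²/2).
Σ(xᵢ−μ)² = (-0.93)² + (-2.99)² + (0.49)² + (0.95)² + (-2.12)² + (1.63)² + (-4.29)² + (-2.79)² + (0.15)² + (-0.72)² + (-1.13)² = 46.1049.
Posterior: Inv-Gamma(3.6 + 11/2, 5.1 + 46.1049/2) = Inv-Gamma(9.10, 28.15245).
E[σ²|data] = β/(α−1) = 28.15245/8.10 = 3.4756.

3.4756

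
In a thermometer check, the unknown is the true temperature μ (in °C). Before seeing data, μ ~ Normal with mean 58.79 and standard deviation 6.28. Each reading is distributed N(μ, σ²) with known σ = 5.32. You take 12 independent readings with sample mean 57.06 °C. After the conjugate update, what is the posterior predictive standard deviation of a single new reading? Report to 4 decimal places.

For Normal data with known variance σ², a Normal(μ₀, σ₀²) prior on μ is conjugate. Posterior precision = 1/σ₀² + n/σ²; posterior mean is the precision-weighted average of μ₀ and x̄.
σ₀² = 6.28² = 39.4384, σ² = 5.32² = 28.3024; σ² + n·σ₀² = 28.3024 + 12·39.4384 = 501.5632.
Posterior precision = 1/σ₀² + n/σ² = 1/39.4384 + 12/28.3024 = (σ² + n·σ₀²)/(σ₀²σ²) = 501.5632/(39.4384·28.3024); posterior variance σₙ² = σ₀²σ²/(σ² + n·σ₀²) = 39.4384·28.3024/501.5632 = 2.225445.
Predictive variance for one new observation = σₙ² + σ² = 39.4384·28.3024/501.5632 + 28.3024 = σ²·(σ₀² + 501.5632)/501.5632 = 28.3024·541.0016/501.5632 = 30.527845; SD = √(28.3024·541.0016/501.5632) = 5.5252.

5.5252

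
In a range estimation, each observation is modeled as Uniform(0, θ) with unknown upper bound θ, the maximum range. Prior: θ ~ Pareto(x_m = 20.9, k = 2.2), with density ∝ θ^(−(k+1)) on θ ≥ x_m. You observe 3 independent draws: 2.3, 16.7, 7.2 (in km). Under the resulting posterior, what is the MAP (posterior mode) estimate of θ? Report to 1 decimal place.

20.9

A Pareto(scale x_m, shape k) prior on the upper bound θ of Uniform(0, θ) is conjugate: posterior is Pareto(max(x_m, max xᵢ), k + n).
Sample maximum = 16.7; prior scale x_m = 20.9 → posterior scale = max = 20.9.
Posterior shape = 2.2 + 3 = 5.2.
The Pareto density is decreasing on [x_m, ∞), so the mode is x_m = 20.9.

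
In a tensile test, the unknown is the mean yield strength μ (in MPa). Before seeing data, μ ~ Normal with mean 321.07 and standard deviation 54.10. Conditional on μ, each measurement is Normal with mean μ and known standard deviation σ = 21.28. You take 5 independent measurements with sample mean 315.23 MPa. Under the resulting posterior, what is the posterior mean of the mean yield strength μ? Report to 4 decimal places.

315.4053

For Normal data with known variance σ², a Normal(μ₀, σ₀²) prior on μ is conjugate. Posterior precision = 1/σ₀² + n/σ²; posterior mean is the precision-weighted average of μ₀ and x̄.
n·x̄ = 5·315.23 = 1576.15.
σ₀² = 54.10² = 2926.81, σ² = 21.28² = 452.8384; σ² + n·σ₀² = 452.8384 + 5·2926.81 = 15086.8884.
Posterior mean = (μ₀/σ₀² + n·x̄/σ²)/(1/σ₀² + n/σ²) = (σ²·μ₀ + σ₀²·n·x̄)/(σ² + n·σ₀²) = (452.8384·321.07 + 2926.81·1576.15)/15086.8884 = 4758484.406588/15086.8884 = 315.4053.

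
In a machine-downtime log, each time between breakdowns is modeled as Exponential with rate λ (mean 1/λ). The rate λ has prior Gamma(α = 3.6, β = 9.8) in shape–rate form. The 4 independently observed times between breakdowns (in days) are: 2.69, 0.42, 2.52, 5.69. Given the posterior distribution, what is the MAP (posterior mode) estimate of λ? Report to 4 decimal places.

0.3125

With a Gamma(shape α, rate β) prior on the exponential rate λ, the posterior after n observations with total T = Σxᵢ is Gamma(α+n, β+T).
Sum of observations T = 11.32 days; n = 4.
Posterior: Gamma(3.6+4, 9.8+11.32) = Gamma(7.6, 21.12).
Mode = (α−1)/β = 0.3125.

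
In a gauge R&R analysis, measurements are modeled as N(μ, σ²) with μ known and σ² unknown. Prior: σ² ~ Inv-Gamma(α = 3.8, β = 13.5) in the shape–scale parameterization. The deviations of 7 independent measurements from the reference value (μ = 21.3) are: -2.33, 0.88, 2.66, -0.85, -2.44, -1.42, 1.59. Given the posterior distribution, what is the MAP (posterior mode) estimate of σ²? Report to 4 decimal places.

With known mean μ and an Inverse-Gamma(α, β) prior on σ², the Normal likelihood is conjugate: posterior is Inv-Gamma(α + n/2, β + Σ(xᵢ−μ)²/2).
Σ(xᵢ−μ)² = (-2.33)² + (0.88)² + (2.66)² + (-0.85)² + (-2.44)² + (-1.42)² + (1.59)² = 24.4995.
Posterior: Inv-Gamma(3.8 + 7/2, 13.5 + 24.4995/2) = Inv-Gamma(7.30, 25.74975).
Mode = β/(α+1) = 25.74975/8.30 = 3.1024.

3.1024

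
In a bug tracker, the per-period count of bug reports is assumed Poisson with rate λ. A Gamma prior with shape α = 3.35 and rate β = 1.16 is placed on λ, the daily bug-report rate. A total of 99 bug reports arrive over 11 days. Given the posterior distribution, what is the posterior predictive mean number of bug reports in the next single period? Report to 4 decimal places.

With a Gamma(shape α, rate β) prior, the Poisson likelihood is conjugate: the posterior is Gamma(α + ΣXᵢ, β + n).
Posterior: Gamma(α+S, β+n) = Gamma(3.35+99, 1.16+11) = Gamma(102.35, 12.16).
The predictive distribution for one future period is NegBinom with mean α/β = 8.4169.

8.4169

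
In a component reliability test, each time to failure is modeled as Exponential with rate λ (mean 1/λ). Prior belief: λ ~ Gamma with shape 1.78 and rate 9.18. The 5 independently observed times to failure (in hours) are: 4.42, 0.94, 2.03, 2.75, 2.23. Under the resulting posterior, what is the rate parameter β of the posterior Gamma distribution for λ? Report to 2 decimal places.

21.55

With a Gamma(shape α, rate β) prior on the exponential rate λ, the posterior after n observations with total T = Σxᵢ is Gamma(α+n, β+T).
Sum of observations T = 12.37 hours; n = 5.
Posterior: Gamma(1.78+5, 9.18+12.37) = Gamma(6.78, 21.55).
Posterior β = 21.55.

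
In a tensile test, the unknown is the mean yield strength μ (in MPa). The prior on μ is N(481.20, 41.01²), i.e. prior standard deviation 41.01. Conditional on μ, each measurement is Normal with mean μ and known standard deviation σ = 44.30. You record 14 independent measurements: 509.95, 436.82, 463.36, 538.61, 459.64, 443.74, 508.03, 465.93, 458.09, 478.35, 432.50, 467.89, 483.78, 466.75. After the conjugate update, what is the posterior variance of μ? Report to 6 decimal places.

For Normal data with known variance σ², a Normal(μ₀, σ₀²) prior on μ is conjugate. Posterior precision = 1/σ₀² + n/σ²; posterior mean is the precision-weighted average of μ₀ and x̄.
σ₀² = 41.01² = 1681.8201, σ² = 44.30² = 1962.49; σ² + n·σ₀² = 1962.49 + 14·1681.8201 = 25507.9714.
Posterior precision = 1/σ₀² + n/σ² = 1/1681.8201 + 14/1962.49 = (σ² + n·σ₀²)/(σ₀²σ²) = 25507.9714/(1681.8201·1962.49); posterior variance σₙ² = σ₀²σ²/(σ² + n·σ₀²) = 1681.8201·1962.49/25507.9714 = 129.393086.

129.393086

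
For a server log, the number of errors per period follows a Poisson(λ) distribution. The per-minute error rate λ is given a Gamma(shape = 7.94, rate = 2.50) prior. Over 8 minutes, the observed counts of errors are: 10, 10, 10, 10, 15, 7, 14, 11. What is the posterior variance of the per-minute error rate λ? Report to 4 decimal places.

0.8611

With a Gamma(shape α, rate β) prior, the Poisson likelihood is conjugate: the posterior is Gamma(α + ΣXᵢ, β + n).
Sum of counts S = 87 over n = 8 minutes.
Posterior: Gamma(α+S, β+n) = Gamma(7.94+87, 2.50+8) = Gamma(94.94, 10.50).
Var = α/β² = 94.94/10.50² = 0.8611.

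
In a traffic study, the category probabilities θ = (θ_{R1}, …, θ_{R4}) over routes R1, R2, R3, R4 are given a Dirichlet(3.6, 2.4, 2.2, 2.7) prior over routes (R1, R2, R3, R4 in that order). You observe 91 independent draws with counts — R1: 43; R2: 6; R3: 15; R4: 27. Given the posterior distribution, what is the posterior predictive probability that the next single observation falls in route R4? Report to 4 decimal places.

0.2915

The Dirichlet prior is conjugate to the Multinomial likelihood: each posterior αⱼ = prior αⱼ + observed count nⱼ.
Posterior concentration: (46.6, 8.4, 17.2, 29.7), total = 101.9.
P(next = R4 | data) = α_{R4}/Σα = 0.2915.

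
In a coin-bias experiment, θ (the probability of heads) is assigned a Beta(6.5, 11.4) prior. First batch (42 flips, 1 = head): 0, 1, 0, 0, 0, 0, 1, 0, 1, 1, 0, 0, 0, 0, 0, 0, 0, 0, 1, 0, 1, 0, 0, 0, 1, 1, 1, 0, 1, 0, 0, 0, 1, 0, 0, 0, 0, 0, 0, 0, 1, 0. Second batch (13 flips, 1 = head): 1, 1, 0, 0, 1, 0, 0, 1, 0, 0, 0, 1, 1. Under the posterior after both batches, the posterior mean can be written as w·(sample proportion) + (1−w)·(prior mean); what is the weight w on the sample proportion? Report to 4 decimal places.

0.7545

The Beta prior is conjugate to a Binomial/Bernoulli likelihood; the update adds successes to α and failures to β.
Total number of flips: n = 42 + 13 = 55.
Posterior mean = (α₀+k)/(α₀+β₀+n) = [n/(α₀+β₀+n)]·(k/n) + [(α₀+β₀)/(α₀+β₀+n)]·α₀/(α₀+β₀), so only n and the prior enter the weight.
The weight on the data is w = n/(α₀+β₀+n) = 55/(6.5+11.4+55) = 55/72.9 = 0.7545.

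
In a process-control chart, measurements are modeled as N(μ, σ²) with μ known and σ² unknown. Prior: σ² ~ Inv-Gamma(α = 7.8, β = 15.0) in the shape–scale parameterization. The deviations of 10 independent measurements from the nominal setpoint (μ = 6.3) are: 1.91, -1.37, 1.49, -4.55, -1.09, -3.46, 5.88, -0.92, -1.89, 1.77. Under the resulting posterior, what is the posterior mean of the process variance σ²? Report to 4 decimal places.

4.8192

With known mean μ and an Inverse-Gamma(α, β) prior on σ², the Normal likelihood is conjugate: posterior is Inv-Gamma(α + n/2, β + Σ(xᵢ−μ)²/2).
Σ(xᵢ−μ)² = (1.91)² + (-1.37)² + (1.49)² + (-4.55)² + (-1.09)² + (-3.46)² + (5.88)² + (-0.92)² + (-1.89)² + (1.77)² = 83.7331.
Posterior: Inv-Gamma(7.8 + 10/2, 15.0 + 83.7331/2) = Inv-Gamma(12.80, 56.86655).
E[σ²|data] = β/(α−1) = 56.86655/11.80 = 4.8192.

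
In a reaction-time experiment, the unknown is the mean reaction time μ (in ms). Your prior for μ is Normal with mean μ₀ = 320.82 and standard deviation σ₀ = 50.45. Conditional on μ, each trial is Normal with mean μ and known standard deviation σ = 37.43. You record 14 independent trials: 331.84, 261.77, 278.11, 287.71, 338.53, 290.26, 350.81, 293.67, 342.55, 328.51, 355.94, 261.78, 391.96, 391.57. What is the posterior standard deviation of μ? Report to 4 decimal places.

9.8125

For Normal data with known variance σ², a Normal(μ₀, σ₀²) prior on μ is conjugate. Posterior precision = 1/σ₀² + n/σ²; posterior mean is the precision-weighted average of μ₀ and x̄.
σ₀² = 50.45² = 2545.2025, σ² = 37.43² = 1401.0049; σ² + n·σ₀² = 1401.0049 + 14·2545.2025 = 37033.8399.
Posterior precision = 1/σ₀² + n/σ² = 1/2545.2025 + 14/1401.0049 = (σ² + n·σ₀²)/(σ₀²σ²) = 37033.8399/(2545.2025·1401.0049); posterior variance σₙ² = σ₀²σ²/(σ² + n·σ₀²) = 2545.2025·1401.0049/37033.8399 = 96.286023.
Posterior SD = √σₙ² = √(2545.2025·1401.0049/37033.8399) = 9.8125.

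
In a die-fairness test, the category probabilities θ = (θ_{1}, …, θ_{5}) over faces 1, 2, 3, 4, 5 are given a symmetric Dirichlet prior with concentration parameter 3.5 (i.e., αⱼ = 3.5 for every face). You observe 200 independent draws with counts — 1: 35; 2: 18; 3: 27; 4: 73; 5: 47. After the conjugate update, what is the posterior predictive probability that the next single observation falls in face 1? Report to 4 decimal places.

0.1770

The Dirichlet prior is conjugate to the Multinomial likelihood: each posterior αⱼ = prior αⱼ + observed count nⱼ.
Posterior concentration: (38.5, 21.5, 30.5, 76.5, 50.5), total = 217.5.
P(next = 1 | data) = α_{1}/Σα = 0.1770.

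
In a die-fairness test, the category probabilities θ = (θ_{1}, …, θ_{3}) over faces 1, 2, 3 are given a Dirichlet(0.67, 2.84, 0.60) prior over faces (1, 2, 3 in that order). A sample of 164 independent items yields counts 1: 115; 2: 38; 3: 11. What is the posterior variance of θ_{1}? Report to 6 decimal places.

The Dirichlet prior is conjugate to the Multinomial likelihood: each posterior αⱼ = prior αⱼ + observed count nⱼ.
Posterior concentration: (115.67, 40.84, 11.60), total = 168.11.
Var[θ_j] = α_j(Σα−α_j)/((Σα)²(Σα+1)) = 115.67·52.44/(168.11²·169.11) = 0.001269.

0.001269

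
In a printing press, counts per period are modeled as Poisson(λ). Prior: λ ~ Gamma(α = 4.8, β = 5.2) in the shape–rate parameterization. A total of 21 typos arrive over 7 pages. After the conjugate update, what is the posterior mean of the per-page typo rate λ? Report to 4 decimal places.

2.1148

With a Gamma(shape α, rate β) prior, the Poisson likelihood is conjugate: the posterior is Gamma(α + ΣXᵢ, β + n).
Posterior: Gamma(α+S, β+n) = Gamma(4.8+21, 5.2+7) = Gamma(25.8, 12.2).
Posterior mean = α/β = 25.8/12.2 = 2.1148.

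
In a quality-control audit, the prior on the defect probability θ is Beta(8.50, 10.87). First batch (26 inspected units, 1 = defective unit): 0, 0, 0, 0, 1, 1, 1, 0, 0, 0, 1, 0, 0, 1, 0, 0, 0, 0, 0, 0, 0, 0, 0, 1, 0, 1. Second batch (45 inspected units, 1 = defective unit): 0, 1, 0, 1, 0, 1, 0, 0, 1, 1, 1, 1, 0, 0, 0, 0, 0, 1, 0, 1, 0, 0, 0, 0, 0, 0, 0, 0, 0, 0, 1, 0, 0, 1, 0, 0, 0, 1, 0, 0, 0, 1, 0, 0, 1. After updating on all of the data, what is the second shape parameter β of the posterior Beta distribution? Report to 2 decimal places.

The Beta prior is conjugate to a Binomial/Bernoulli likelihood; the update adds successes to α and failures to β.
After batch 1: Beta(8.50+7, 10.87+19) = Beta(15.50, 29.87).
After batch 2: Beta(15.50+14, 29.87+31) = Beta(29.50, 60.87).
Posterior β = 60.87.

60.87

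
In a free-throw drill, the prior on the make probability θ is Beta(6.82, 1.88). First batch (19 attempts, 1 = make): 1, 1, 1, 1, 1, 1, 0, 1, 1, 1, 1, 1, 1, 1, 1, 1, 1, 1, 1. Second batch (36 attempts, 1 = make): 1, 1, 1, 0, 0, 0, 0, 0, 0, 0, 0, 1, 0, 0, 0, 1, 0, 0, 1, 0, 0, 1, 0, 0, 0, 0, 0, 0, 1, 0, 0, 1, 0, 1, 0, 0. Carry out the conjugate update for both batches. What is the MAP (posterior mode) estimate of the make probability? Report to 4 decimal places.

0.5481

The Beta prior is conjugate to a Binomial/Bernoulli likelihood; the update adds successes to α and failures to β.
After batch 1: Beta(6.82+18, 1.88+1) = Beta(24.82, 2.88).
After batch 2: Beta(24.82+10, 2.88+26) = Beta(34.82, 28.88).
Mode of Beta(a,b) for a,b>1 is (a−1)/(a+b−2) = 33.82/61.70 = 0.5481.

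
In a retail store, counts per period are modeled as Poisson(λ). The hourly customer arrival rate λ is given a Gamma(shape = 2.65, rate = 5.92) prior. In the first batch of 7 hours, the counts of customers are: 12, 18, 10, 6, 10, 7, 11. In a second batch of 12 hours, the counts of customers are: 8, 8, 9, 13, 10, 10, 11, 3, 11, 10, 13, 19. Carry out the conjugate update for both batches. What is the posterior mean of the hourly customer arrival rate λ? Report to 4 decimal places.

With a Gamma(shape α, rate β) prior, the Poisson likelihood is conjugate: the posterior is Gamma(α + ΣXᵢ, β + n).
Batch 1: sum of counts S = 74 over n = 7 hours.
After batch 1: Gamma(α+S, β+n) = Gamma(2.65+74, 5.92+7) = Gamma(76.65, 12.92).
Batch 2: sum of counts S = 125 over n = 12 hours.
After batch 2: Gamma(α+S, β+n) = Gamma(76.65+125, 12.92+12) = Gamma(201.65, 24.92).
Posterior mean = α/β = 201.65/24.92 = 8.0919.

8.0919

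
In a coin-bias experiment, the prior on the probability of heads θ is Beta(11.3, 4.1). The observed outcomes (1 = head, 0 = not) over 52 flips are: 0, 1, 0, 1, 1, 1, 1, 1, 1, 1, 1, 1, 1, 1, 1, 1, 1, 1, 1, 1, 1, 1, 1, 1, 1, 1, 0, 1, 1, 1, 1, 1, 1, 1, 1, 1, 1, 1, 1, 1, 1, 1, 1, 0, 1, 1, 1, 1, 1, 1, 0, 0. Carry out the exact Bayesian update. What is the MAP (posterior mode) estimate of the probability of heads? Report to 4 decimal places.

The Beta prior is conjugate to a Binomial/Bernoulli likelihood; the update adds successes to α and failures to β.
Posterior: Beta(α+k, β+n−k) = Beta(11.3+46, 4.1+6) = Beta(57.3, 10.1).
Mode of Beta(a,b) for a,b>1 is (a−1)/(a+b−2) = 56.3/65.4 = 0.8609.

0.8609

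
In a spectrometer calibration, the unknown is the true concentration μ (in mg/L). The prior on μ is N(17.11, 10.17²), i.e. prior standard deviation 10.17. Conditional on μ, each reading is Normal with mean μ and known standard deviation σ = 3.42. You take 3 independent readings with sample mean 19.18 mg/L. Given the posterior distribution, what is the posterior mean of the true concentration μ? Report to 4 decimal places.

For Normal data with known variance σ², a Normal(μ₀, σ₀²) prior on μ is conjugate. Posterior precision = 1/σ₀² + n/σ²; posterior mean is the precision-weighted average of μ₀ and x̄.
n·x̄ = 3·19.18 = 57.54.
σ₀² = 10.17² = 103.4289, σ² = 3.42² = 11.6964; σ² + n·σ₀² = 11.6964 + 3·103.4289 = 321.9831.
Posterior mean = (μ₀/σ₀² + n·x̄/σ²)/(1/σ₀² + n/σ²) = (σ²·μ₀ + σ₀²·n·x̄)/(σ² + n·σ₀²) = (11.6964·17.11 + 103.4289·57.54)/321.9831 = 6151.42431/321.9831 = 19.1048.

19.1048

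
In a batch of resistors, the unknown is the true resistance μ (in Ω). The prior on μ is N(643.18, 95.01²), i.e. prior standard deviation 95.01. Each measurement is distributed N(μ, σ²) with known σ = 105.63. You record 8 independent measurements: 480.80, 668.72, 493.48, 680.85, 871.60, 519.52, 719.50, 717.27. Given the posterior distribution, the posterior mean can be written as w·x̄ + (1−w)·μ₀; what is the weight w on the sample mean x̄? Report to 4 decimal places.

0.8662

For Normal data with known variance σ², a Normal(μ₀, σ₀²) prior on μ is conjugate. Posterior precision = 1/σ₀² + n/σ²; posterior mean is the precision-weighted average of μ₀ and x̄.
σ₀² = 95.01² = 9026.9001, σ² = 105.63² = 11157.6969. Prior precision 1/σ₀² = 1/9026.9001; data precision n/σ² = 8/11157.6969.
w = (n/σ²)/(1/σ₀² + n/σ²) = n·σ₀²/(σ² + n·σ₀²) = 8·9026.9001/(11157.6969 + 8·9026.9001) = 72215.2008/83372.8977 = 0.8662.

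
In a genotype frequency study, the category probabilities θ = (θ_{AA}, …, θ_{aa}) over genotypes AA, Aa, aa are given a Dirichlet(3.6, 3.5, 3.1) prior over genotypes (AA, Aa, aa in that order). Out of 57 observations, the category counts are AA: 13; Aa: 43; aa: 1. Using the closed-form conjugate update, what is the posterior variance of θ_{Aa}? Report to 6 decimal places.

The Dirichlet prior is conjugate to the Multinomial likelihood: each posterior αⱼ = prior αⱼ + observed count nⱼ.
Posterior concentration: (16.6, 46.5, 4.1), total = 67.2.
Var[θ_j] = α_j(Σα−α_j)/((Σα)²(Σα+1)) = 46.5·20.7/(67.2²·68.2) = 0.003125.

0.003125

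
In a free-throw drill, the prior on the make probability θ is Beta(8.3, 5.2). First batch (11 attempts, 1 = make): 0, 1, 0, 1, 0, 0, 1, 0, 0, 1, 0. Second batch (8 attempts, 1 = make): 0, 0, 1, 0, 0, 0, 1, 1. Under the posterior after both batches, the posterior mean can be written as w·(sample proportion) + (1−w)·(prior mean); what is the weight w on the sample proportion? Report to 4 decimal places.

The Beta prior is conjugate to a Binomial/Bernoulli likelihood; the update adds successes to α and failures to β.
Total number of attempts: n = 11 + 8 = 19.
Posterior mean = (α₀+k)/(α₀+β₀+n) = [n/(α₀+β₀+n)]·(k/n) + [(α₀+β₀)/(α₀+β₀+n)]·α₀/(α₀+β₀), so only n and the prior enter the weight.
The weight on the data is w = n/(α₀+β₀+n) = 19/(8.3+5.2+19) = 19/32.5 = 0.5846.

0.5846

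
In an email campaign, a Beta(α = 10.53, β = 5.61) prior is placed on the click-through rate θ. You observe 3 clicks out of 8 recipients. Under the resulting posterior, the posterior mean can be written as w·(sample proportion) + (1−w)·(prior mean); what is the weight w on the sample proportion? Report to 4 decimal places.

0.3314

The Beta prior is conjugate to a Binomial/Bernoulli likelihood; the update adds successes to α and failures to β.
Posterior mean = (α₀+k)/(α₀+β₀+n) = [n/(α₀+β₀+n)]·(k/n) + [(α₀+β₀)/(α₀+β₀+n)]·α₀/(α₀+β₀), so only n and the prior enter the weight.
The weight on the data is w = n/(α₀+β₀+n) = 8/(10.53+5.61+8) = 8/24.14 = 0.3314.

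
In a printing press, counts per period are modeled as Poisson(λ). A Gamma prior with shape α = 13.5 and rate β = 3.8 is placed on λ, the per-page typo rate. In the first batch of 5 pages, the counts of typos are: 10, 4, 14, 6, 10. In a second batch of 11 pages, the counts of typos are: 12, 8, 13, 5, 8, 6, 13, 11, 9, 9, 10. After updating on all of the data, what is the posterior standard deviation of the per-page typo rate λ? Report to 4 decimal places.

0.6418

With a Gamma(shape α, rate β) prior, the Poisson likelihood is conjugate: the posterior is Gamma(α + ΣXᵢ, β + n).
Batch 1: sum of counts S = 44 over n = 5 pages.
After batch 1: Gamma(α+S, β+n) = Gamma(13.5+44, 3.8+5) = Gamma(57.5, 8.8).
Batch 2: sum of counts S = 104 over n = 11 pages.
After batch 2: Gamma(α+S, β+n) = Gamma(57.5+104, 8.8+11) = Gamma(161.5, 19.8).
SD = √α/β = √161.5/19.8 = 0.6418.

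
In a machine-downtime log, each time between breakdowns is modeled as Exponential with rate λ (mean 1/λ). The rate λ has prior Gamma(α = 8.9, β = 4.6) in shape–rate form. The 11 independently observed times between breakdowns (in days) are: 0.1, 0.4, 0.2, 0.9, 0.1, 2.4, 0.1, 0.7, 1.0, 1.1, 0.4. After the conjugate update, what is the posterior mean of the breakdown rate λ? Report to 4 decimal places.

1.6583

With a Gamma(shape α, rate β) prior on the exponential rate λ, the posterior after n observations with total T = Σxᵢ is Gamma(α+n, β+T).
Sum of observations T = 7.4 days; n = 11.
Posterior: Gamma(8.9+11, 4.6+7.4) = Gamma(19.9, 12.0).
Posterior mean of λ = α/β = 19.9/12.0 = 1.6583.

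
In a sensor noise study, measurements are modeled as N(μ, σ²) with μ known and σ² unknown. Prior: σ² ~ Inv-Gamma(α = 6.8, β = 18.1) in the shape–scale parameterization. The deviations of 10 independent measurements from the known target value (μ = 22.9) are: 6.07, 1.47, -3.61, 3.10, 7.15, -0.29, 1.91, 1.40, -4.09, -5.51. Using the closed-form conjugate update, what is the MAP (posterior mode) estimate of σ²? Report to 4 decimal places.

With known mean μ and an Inverse-Gamma(α, β) prior on σ², the Normal likelihood is conjugate: posterior is Inv-Gamma(α + n/2, β + Σ(xᵢ−μ)²/2).
Σ(xᵢ−μ)² = (6.07)² + (1.47)² + (-3.61)² + (3.10)² + (7.15)² + (-0.29)² + (1.91)² + (1.40)² + (-4.09)² + (-5.51)² = 165.5508.
Posterior: Inv-Gamma(6.8 + 10/2, 18.1 + 165.5508/2) = Inv-Gamma(11.80, 100.87540).
Mode = β/(α+1) = 100.87540/12.80 = 7.8809.

7.8809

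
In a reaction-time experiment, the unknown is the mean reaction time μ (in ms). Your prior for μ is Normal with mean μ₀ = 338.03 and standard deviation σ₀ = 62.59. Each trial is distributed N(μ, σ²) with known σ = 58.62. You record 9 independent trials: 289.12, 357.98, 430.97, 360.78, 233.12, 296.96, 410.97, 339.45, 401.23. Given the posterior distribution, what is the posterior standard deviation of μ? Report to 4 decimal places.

For Normal data with known variance σ², a Normal(μ₀, σ₀²) prior on μ is conjugate. Posterior precision = 1/σ₀² + n/σ²; posterior mean is the precision-weighted average of μ₀ and x̄.
σ₀² = 62.59² = 3917.5081, σ² = 58.62² = 3436.3044; σ² + n·σ₀² = 3436.3044 + 9·3917.5081 = 38693.8773.
Posterior precision = 1/σ₀² + n/σ² = 1/3917.5081 + 9/3436.3044 = (σ² + n·σ₀²)/(σ₀²σ²) = 38693.8773/(3917.5081·3436.3044); posterior variance σₙ² = σ₀²σ²/(σ² + n·σ₀²) = 3917.5081·3436.3044/38693.8773 = 347.903887.
Posterior SD = √σₙ² = √(3917.5081·3436.3044/38693.8773) = 18.6522.

18.6522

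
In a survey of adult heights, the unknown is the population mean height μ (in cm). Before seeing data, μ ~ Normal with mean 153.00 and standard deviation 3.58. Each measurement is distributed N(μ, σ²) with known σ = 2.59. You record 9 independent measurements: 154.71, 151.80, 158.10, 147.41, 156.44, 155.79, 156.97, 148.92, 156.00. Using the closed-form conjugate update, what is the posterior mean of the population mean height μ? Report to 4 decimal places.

153.9597

For Normal data with known variance σ², a Normal(μ₀, σ₀²) prior on μ is conjugate. Posterior precision = 1/σ₀² + n/σ²; posterior mean is the precision-weighted average of μ₀ and x̄.
Σxᵢ = 154.71 + 151.80 + 158.10 + 147.41 + 156.44 + 155.79 + 156.97 + 148.92 + 156.00 = 1386.14, so n·x̄ = 1386.14.
σ₀² = 3.58² = 12.8164, σ² = 2.59² = 6.7081; σ² + n·σ₀² = 6.7081 + 9·12.8164 = 122.0557.
Posterior mean = (μ₀/σ₀² + n·x̄/σ²)/(1/σ₀² + n/σ²) = (σ²·μ₀ + σ₀²·n·x̄)/(σ² + n·σ₀²) = (6.7081·153.00 + 12.8164·1386.14)/122.0557 = 18791.663996/122.0557 = 153.9597.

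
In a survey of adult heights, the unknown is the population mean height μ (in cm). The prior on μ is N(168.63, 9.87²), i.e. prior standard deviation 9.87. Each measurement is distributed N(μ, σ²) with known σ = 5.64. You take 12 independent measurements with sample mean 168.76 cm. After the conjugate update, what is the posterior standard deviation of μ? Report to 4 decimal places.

1.6064

For Normal data with known variance σ², a Normal(μ₀, σ₀²) prior on μ is conjugate. Posterior precision = 1/σ₀² + n/σ²; posterior mean is the precision-weighted average of μ₀ and x̄.
σ₀² = 9.87² = 97.4169, σ² = 5.64² = 31.8096; σ² + n·σ₀² = 31.8096 + 12·97.4169 = 1200.8124.
Posterior precision = 1/σ₀² + n/σ² = 1/97.4169 + 12/31.8096 = (σ² + n·σ₀²)/(σ₀²σ²) = 1200.8124/(97.4169·31.8096); posterior variance σₙ² = σ₀²σ²/(σ² + n·σ₀²) = 97.4169·31.8096/1200.8124 = 2.580580.
Posterior SD = √σₙ² = √(97.4169·31.8096/1200.8124) = 1.6064.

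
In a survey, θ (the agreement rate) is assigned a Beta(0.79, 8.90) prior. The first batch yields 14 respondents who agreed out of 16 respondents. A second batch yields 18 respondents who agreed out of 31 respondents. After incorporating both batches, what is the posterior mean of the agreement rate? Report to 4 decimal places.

0.5784

The Beta prior is conjugate to a Binomial/Bernoulli likelihood; the update adds successes to α and failures to β.
After batch 1: Beta(0.79+14, 8.90+2) = Beta(14.79, 10.90).
After batch 2: Beta(14.79+18, 10.90+13) = Beta(32.79, 23.90).
Posterior mean = α/(α+β) = 32.79/56.69 = 0.5784.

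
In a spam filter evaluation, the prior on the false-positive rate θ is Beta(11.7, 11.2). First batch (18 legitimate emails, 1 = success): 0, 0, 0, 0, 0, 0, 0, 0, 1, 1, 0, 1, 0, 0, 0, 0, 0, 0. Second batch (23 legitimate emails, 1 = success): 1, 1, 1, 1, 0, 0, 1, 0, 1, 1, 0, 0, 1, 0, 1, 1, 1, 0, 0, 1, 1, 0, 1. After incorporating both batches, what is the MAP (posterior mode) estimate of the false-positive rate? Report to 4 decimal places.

The Beta prior is conjugate to a Binomial/Bernoulli likelihood; the update adds successes to α and failures to β.
After batch 1: Beta(11.7+3, 11.2+15) = Beta(14.7, 26.2).
After batch 2: Beta(14.7+14, 26.2+9) = Beta(28.7, 35.2).
Mode of Beta(a,b) for a,b>1 is (a−1)/(a+b−2) = 27.7/61.9 = 0.4475.

0.4475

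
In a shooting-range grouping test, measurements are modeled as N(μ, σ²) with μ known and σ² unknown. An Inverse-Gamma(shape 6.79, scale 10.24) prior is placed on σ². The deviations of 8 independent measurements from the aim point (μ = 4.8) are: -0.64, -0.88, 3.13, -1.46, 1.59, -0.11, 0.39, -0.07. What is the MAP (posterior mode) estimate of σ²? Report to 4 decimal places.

With known mean μ and an Inverse-Gamma(α, β) prior on σ², the Normal likelihood is conjugate: posterior is Inv-Gamma(α + n/2, β + Σ(xᵢ−μ)²/2).
Σ(xᵢ−μ)² = (-0.64)² + (-0.88)² + (3.13)² + (-1.46)² + (1.59)² + (-0.11)² + (0.39)² + (-0.07)² = 15.8097.
Posterior: Inv-Gamma(6.79 + 8/2, 10.24 + 15.8097/2) = Inv-Gamma(10.79, 18.14485).
Mode = β/(α+1) = 18.14485/11.79 = 1.5390.

1.5390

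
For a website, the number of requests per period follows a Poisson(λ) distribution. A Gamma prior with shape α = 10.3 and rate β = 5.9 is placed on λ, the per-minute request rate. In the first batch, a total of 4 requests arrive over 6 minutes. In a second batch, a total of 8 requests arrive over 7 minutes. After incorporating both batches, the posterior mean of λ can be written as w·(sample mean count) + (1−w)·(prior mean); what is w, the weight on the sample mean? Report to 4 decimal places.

0.6878

With a Gamma(shape α, rate β) prior, the Poisson likelihood is conjugate: the posterior is Gamma(α + ΣXᵢ, β + n).
Total number of minutes: n = 6 + 7 = 13.
Posterior mean = (α₀+S)/(β₀+n) = [n/(β₀+n)]·(S/n) + [β₀/(β₀+n)]·(α₀/β₀), so only n and β₀ enter the weight.
Weight on data w = n/(β₀+n) = 13/(5.9+13) = 13/18.9 = 0.6878.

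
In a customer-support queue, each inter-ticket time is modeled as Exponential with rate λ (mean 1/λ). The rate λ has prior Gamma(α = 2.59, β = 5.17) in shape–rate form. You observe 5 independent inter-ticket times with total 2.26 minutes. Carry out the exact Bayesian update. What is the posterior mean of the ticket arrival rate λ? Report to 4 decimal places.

With a Gamma(shape α, rate β) prior on the exponential rate λ, the posterior after n observations with total T = Σxᵢ is Gamma(α+n, β+T).
Posterior: Gamma(2.59+5, 5.17+2.26) = Gamma(7.59, 7.43).
Posterior mean of λ = α/β = 7.59/7.43 = 1.0215.

1.0215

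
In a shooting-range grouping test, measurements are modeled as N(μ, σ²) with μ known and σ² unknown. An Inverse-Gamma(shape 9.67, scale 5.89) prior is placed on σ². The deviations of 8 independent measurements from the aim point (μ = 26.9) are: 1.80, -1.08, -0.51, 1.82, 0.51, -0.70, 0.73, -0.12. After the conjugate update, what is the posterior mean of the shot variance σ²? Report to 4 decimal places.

0.8310

With known mean μ and an Inverse-Gamma(α, β) prior on σ², the Normal likelihood is conjugate: posterior is Inv-Gamma(α + n/2, β + Σ(xᵢ−μ)²/2).
Σ(xᵢ−μ)² = (1.80)² + (-1.08)² + (-0.51)² + (1.82)² + (0.51)² + (-0.70)² + (0.73)² + (-0.12)² = 9.2763.
Posterior: Inv-Gamma(9.67 + 8/2, 5.89 + 9.2763/2) = Inv-Gamma(13.67, 10.52815).
E[σ²|data] = β/(α−1) = 10.52815/12.67 = 0.8310.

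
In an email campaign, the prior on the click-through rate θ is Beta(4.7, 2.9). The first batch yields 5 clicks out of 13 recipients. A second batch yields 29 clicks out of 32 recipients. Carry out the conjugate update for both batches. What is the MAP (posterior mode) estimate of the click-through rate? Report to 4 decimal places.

0.7451

The Beta prior is conjugate to a Binomial/Bernoulli likelihood; the update adds successes to α and failures to β.
After batch 1: Beta(4.7+5, 2.9+8) = Beta(9.7, 10.9).
After batch 2: Beta(9.7+29, 10.9+3) = Beta(38.7, 13.9).
Mode of Beta(a,b) for a,b>1 is (a−1)/(a+b−2) = 37.7/50.6 = 0.7451.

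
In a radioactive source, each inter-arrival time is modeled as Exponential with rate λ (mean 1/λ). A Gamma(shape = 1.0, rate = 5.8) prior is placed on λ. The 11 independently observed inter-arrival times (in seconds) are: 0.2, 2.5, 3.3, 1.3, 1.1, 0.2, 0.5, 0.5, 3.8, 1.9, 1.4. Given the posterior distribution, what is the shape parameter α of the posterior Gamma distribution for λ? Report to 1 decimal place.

12.0

With a Gamma(shape α, rate β) prior on the exponential rate λ, the posterior after n observations with total T = Σxᵢ is Gamma(α+n, β+T).
Sum of observations T = 16.7 seconds; n = 11.
Posterior: Gamma(1.0+11, 5.8+16.7) = Gamma(12.0, 22.5).
Posterior α = 12.0.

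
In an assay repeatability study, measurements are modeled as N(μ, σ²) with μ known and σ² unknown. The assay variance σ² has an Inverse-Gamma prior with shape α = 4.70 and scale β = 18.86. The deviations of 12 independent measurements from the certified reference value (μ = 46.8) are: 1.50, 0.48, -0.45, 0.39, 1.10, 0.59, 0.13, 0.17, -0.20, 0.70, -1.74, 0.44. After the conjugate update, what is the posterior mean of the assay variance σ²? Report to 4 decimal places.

2.3665

With known mean μ and an Inverse-Gamma(α, β) prior on σ², the Normal likelihood is conjugate: posterior is Inv-Gamma(α + n/2, β + Σ(xᵢ−μ)²/2).
Σ(xᵢ−μ)² = (1.50)² + (0.48)² + (-0.45)² + (0.39)² + (1.10)² + (0.59)² + (0.13)² + (0.17)² + (-0.20)² + (0.70)² + (-1.74)² + (0.44)² = 8.1901.
Posterior: Inv-Gamma(4.70 + 12/2, 18.86 + 8.1901/2) = Inv-Gamma(10.70, 22.95505).
E[σ²|data] = β/(α−1) = 22.95505/9.70 = 2.3665.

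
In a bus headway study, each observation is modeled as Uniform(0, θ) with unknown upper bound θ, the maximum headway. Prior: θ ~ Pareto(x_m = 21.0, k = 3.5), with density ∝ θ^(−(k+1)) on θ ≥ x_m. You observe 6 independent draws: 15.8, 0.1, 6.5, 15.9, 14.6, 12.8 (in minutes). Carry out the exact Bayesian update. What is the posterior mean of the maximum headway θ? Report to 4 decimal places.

A Pareto(scale x_m, shape k) prior on the upper bound θ of Uniform(0, θ) is conjugate: posterior is Pareto(max(x_m, max xᵢ), k + n).
Sample maximum = 15.9; prior scale x_m = 21.0 → posterior scale = max = 21.0.
Posterior shape = 3.5 + 6 = 9.5.
E[θ|data] = k·x_m/(k−1) = 9.5·21.0/8.5 = 23.4706.

23.4706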